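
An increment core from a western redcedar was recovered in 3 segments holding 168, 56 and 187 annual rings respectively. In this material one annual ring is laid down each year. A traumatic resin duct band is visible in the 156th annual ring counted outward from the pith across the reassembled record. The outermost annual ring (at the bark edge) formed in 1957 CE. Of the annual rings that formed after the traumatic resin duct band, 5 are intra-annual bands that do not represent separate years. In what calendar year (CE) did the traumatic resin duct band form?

Total annual rings = 168 + 56 + 187 = 411.
The traumatic resin duct band sits at annual ring 156 from the pith, so 411 − 156 = 255 annual rings formed after it.
255 − 5 false = 250 true annual rings after the traumatic resin duct band.
Counting back 250 years from 1957 CE places the traumatic resin duct band in 1957 − 250 = 1707 CE.

1707 CE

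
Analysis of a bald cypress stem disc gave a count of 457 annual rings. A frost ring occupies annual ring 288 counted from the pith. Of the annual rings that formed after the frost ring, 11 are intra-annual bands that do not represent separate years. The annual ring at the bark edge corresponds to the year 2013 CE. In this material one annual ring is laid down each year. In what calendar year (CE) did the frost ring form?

The frost ring sits at annual ring 288 from the pith, so 457 − 288 = 169 annual rings formed after it.
169 − 11 false = 158 true annual rings after the frost ring.
2013 − 158 = 1855 CE.

1855 CE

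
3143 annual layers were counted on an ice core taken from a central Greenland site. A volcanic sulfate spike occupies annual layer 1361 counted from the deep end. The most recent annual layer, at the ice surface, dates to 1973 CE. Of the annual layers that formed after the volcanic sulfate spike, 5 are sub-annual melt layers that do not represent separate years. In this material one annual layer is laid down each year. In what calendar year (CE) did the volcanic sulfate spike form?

196 CE

The volcanic sulfate spike sits at annual layer 1361 from the deep end, so 3143 − 1361 = 1782 annual layers formed after it.
1782 − 5 false = 1777 true annual layers after the volcanic sulfate spike.
1973 − 1777 = 196 CE.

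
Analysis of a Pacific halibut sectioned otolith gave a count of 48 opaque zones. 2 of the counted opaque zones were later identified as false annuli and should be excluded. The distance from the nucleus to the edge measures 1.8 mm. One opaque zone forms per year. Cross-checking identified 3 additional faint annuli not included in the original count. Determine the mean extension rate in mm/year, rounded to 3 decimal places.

0.037 mm/year

Correcting the raw count gives 48 − 2 + 3 = 49 true opaque zones.
1.8 mm over 49 years gives 1.8 / 49 ≈ 0.037 mm/year.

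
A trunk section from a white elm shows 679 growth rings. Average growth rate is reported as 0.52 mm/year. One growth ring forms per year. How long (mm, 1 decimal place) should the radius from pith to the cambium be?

The record spans 679 years at 0.52 mm per year.
679 years at 0.52 mm/year gives 0.52 × 679 = 353.1 mm.

353.1 mm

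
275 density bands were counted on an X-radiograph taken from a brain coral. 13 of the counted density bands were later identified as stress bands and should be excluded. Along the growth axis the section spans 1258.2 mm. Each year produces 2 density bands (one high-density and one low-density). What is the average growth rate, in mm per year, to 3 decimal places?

Adjusted count: 275 − 13 = 262 density bands.
With 2 density bands per year, 262 / 2 = 131 years.
Extension rate ≈ 1258.2 / 131 = 9.605 mm per year.

9.605 mm per year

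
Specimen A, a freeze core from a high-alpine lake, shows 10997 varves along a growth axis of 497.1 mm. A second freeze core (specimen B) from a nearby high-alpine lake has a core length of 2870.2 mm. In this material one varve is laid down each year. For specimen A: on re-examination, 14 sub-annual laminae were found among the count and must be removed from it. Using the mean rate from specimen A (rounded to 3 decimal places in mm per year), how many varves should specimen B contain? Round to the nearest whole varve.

Specimen A: true varve count = 10997 − 14 = 10983.
A: Mean rate = 497.1 mm / 10983 years ≈ 0.045 mm/yr.
Specimen B: 2870.2 mm / 0.045 mm per year = 63782.22 years ≈ 63782 varves.

63782 varves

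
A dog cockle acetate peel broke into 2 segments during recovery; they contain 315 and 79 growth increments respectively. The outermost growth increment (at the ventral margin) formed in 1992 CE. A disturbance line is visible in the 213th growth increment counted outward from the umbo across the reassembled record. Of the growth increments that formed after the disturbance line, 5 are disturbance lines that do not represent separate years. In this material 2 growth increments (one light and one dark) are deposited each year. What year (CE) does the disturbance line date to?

Total growth increments = 315 + 79 = 394.
Between growth increment 213 and the ventral margin there are 394 − 213 = 181 growth increments.
Excluding 5 false growth increments: 181 − 5 = 176.
176 growth increments at 2 per year is 176 / 2 = 88 years.
1992 − 88 = 1904 CE.

1904 CE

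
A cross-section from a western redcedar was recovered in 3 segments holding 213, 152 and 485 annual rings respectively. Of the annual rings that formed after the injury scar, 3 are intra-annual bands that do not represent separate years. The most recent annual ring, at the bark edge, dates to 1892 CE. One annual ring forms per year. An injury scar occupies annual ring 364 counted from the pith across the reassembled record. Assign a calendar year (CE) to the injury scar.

1409 CE

Total annual rings = 213 + 152 + 485 = 850.
850 − 364 = 486 annual rings lie beyond the injury scar toward the bark edge.
486 − 3 false = 483 true annual rings after the injury scar.
The annual ring at the bark edge is 1892 CE, so the injury scar dates to 1892 − 483 = 1409 CE.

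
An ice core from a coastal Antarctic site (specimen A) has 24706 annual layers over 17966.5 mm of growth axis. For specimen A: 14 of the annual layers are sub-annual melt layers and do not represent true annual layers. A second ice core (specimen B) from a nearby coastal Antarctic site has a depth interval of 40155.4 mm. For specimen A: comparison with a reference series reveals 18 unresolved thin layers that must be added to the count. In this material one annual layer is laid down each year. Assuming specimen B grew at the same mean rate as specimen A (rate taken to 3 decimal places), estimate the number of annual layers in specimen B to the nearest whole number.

Specimen A: true annual layer count = 24706 − 14 + 18 = 24710.
A: Mean rate = 17966.5 mm / 24710 years ≈ 0.727 mm/yr.
Specimen B: 40155.4 mm / 0.727 mm per year = 55234.39 years ≈ 55234 annual layers.

55234 annual layers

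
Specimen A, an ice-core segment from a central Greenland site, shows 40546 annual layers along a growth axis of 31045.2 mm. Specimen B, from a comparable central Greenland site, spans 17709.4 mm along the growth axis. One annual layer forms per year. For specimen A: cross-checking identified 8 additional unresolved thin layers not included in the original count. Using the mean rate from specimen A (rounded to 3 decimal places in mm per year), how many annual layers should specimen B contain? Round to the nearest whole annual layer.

Specimen A: after corrections the count is 40546 + 8 = 40554 annual layers.
A: Mean rate = 31045.2 mm / 40554 years ≈ 0.766 mm/yr.
Specimen B: 17709.4 mm / 0.766 mm per year = 23119.32 years ≈ 23119 annual layers.

23119 annual layers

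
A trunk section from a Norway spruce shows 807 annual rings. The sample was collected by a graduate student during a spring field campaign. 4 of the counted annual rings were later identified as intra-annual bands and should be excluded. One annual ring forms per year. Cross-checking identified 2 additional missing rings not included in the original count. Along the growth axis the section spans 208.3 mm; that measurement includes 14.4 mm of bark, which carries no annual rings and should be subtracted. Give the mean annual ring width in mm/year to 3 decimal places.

0.241 mm/year

Adjusted count: 807 − 4 + 2 = 805 annual rings.
Removing the 14.4 mm offcut leaves 208.3 − 14.4 = 193.9 mm.
Extension rate ≈ 193.9 / 805 = 0.241 mm/year.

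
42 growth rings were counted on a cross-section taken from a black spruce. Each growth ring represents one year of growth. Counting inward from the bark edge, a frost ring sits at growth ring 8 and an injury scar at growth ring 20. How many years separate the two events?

Separation: 20 − 8 = 12 growth rings.
That is 12 years at one growth ring per year.

12 yr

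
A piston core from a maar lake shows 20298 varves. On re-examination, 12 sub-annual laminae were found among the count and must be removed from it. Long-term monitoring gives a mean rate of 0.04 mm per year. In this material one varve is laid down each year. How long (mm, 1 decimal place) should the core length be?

811.4 mm

Adjusted count: 20298 − 12 = 20286 varves.
20286 years at 0.04 mm/year gives 0.04 × 20286 = 811.4 mm.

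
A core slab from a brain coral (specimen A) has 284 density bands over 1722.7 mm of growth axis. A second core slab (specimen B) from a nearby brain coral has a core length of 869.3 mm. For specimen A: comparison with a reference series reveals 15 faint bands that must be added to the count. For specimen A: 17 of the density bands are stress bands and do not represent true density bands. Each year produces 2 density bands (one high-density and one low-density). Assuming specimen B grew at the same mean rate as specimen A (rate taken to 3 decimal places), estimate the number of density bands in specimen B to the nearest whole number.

Specimen A: correcting the raw count gives 284 − 17 + 15 = 282 true density bands.
Specimen A: with 2 density bands per year, 282 / 2 = 141 years.
A: Extension rate ≈ 1722.7 / 141 = 12.218 mm per year.
B spans 869.3 / 12.218 = 71.15 years; at 2 density bands per year that is 71.15 × 2 ≈ 142 density bands.

142 density bands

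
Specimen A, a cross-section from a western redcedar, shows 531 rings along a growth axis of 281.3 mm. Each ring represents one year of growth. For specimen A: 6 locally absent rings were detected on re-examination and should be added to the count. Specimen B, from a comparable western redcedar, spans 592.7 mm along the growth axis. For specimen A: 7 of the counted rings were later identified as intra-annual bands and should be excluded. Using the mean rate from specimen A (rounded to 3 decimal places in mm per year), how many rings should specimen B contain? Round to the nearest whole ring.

Specimen A: after corrections the count is 531 − 7 + 6 = 530 rings.
A: Mean rate = 281.3 mm / 530 years ≈ 0.531 mm/yr.
For B, 592.7 / 0.531 = 1116.20 years ≈ 1116 rings.

1116 rings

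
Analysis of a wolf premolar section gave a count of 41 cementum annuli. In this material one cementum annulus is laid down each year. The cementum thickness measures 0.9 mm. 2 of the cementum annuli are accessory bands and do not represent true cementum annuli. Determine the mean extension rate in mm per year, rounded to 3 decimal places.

0.023 mm per year

Adjusted count: 41 − 2 = 39 cementum annuli.
0.9 mm over 39 years gives 0.9 / 39 ≈ 0.023 mm per year.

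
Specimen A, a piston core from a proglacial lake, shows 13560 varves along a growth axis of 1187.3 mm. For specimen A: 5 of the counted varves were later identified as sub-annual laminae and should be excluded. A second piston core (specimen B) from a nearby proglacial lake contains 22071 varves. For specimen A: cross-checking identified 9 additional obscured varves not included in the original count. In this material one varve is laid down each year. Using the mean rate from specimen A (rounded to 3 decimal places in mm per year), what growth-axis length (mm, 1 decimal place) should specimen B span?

1942.2 mm

Specimen A: after corrections the count is 13560 − 5 + 9 = 13564 varves.
A: Mean rate = 1187.3 mm / 13564 years ≈ 0.088 mm per year.
B's length ≈ 0.088 × 22071 = 1942.2 mm.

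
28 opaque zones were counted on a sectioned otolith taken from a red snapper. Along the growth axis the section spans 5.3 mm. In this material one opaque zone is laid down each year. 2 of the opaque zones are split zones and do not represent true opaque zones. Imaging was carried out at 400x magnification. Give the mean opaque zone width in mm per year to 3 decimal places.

Correcting the raw count gives 28 − 2 = 26 true opaque zones.
Mean rate = 5.3 mm / 26 years ≈ 0.204 mm per year.

0.204 mm per year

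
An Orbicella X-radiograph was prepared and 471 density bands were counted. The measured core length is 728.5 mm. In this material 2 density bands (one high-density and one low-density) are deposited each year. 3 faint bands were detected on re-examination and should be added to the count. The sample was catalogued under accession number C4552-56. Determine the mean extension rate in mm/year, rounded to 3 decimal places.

Correcting the raw count gives 471 + 3 = 474 true density bands.
With 2 density bands per year, 474 / 2 = 237 years.
Extension rate ≈ 728.5 / 237 = 3.074 mm/year.

3.074 mm/year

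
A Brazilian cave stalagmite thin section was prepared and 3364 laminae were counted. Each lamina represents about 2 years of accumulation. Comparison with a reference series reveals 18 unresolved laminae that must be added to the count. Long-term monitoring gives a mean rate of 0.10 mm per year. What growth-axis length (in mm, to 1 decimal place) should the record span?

After corrections the count is 3364 + 18 = 3382 laminae.
3382 laminae at 2 years each span 3382 × 2 = 6764 years.
6764 years at 0.10 mm/year gives 0.10 × 6764 = 676.4 mm.

676.4 mm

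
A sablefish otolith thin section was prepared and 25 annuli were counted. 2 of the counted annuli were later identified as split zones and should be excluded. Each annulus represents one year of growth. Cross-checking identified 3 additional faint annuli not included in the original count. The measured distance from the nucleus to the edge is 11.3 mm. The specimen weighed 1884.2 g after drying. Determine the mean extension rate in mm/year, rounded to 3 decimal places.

0.435 mm/year

After corrections the count is 25 − 2 + 3 = 26 annuli.
Extension rate ≈ 11.3 / 26 = 0.435 mm/year.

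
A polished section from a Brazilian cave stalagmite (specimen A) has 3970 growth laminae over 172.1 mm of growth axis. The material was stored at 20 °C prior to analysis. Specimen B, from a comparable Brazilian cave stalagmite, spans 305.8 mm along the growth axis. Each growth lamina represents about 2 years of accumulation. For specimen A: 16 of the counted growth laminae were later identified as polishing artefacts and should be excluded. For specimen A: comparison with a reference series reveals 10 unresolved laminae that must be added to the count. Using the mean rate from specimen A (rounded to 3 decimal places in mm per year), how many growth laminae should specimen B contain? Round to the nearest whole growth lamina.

Specimen A: correcting the raw count gives 3970 − 16 + 10 = 3964 true growth laminae.
Specimen A: at 2 years per growth lamina, 3964 × 2 = 7928 years.
A: Extension rate ≈ 172.1 / 7928 = 0.022 mm per year.
Specimen B: 305.8 mm / 0.022 mm per year = 13900.00 years; at 2 years per growth lamina that is 13900.00 / 2 ≈ 6950 growth laminae.

6950 growth laminae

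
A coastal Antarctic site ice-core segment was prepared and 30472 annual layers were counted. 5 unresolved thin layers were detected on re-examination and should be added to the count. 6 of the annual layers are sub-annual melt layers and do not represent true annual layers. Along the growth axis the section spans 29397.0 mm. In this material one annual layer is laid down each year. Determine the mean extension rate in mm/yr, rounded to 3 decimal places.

True annual layer count = 30472 − 6 + 5 = 30471.
Extension rate ≈ 29397.0 / 30471 = 0.965 mm/yr.

0.965 mm/yr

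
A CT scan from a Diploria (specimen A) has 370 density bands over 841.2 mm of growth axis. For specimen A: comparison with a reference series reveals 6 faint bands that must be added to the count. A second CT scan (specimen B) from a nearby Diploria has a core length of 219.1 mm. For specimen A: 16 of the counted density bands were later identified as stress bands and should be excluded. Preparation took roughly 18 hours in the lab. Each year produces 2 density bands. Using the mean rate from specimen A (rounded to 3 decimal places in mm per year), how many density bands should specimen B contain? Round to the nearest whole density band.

94 density bands

Specimen A: adjusted count: 370 − 16 + 6 = 360 density bands.
Specimen A: with 2 density bands per year, 360 / 2 = 180 years.
A: Extension rate ≈ 841.2 / 180 = 4.673 mm/year.
B spans 219.1 / 4.673 = 46.89 years; at 2 density bands per year that is 46.89 × 2 ≈ 94 density bands.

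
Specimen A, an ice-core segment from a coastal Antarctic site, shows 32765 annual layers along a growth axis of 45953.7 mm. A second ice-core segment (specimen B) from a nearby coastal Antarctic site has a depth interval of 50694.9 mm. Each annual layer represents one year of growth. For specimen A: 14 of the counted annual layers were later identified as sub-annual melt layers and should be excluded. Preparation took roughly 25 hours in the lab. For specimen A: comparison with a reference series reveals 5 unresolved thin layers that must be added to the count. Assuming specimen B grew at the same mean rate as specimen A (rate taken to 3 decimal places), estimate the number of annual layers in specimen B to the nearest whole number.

36133 annual layers

Specimen A: after corrections the count is 32765 − 14 + 5 = 32756 annual layers.
A: Mean rate = 45953.7 mm / 32756 years ≈ 1.403 mm/yr.
Specimen B: 50694.9 mm / 1.403 mm per year = 36133.21 years ≈ 36133 annual layers.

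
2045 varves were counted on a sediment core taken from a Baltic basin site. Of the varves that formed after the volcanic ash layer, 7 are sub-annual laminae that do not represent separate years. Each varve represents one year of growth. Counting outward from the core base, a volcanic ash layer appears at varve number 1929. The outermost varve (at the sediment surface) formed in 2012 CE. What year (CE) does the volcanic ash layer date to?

1903 CE

The volcanic ash layer sits at varve 1929 from the core base, so 2045 − 1929 = 116 varves formed after it.
Removing the 7 false varves leaves 116 − 7 = 109 true varves beyond the volcanic ash layer.
Counting back 109 years from 2012 CE places the volcanic ash layer in 2012 − 109 = 1903 CE.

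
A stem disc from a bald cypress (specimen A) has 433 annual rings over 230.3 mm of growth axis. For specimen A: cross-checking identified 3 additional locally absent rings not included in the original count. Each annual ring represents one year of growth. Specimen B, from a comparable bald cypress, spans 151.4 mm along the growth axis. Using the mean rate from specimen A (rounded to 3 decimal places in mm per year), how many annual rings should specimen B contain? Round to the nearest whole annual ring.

287 annual rings

Specimen A: correcting the raw count gives 433 + 3 = 436 true annual rings.
A: Mean rate = 230.3 mm / 436 years ≈ 0.528 mm per year.
Specimen B: 151.4 mm / 0.528 mm per year = 286.74 years ≈ 287 annual rings.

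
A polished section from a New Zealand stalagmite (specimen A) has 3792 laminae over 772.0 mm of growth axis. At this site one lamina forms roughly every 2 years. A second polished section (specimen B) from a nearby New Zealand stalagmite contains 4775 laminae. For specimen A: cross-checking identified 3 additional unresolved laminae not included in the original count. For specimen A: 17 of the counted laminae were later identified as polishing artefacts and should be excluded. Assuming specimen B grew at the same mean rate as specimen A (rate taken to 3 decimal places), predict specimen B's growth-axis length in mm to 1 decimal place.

974.1 mm

Specimen A: correcting the raw count gives 3792 − 17 + 3 = 3778 true laminae.
Specimen A: at 2 years per lamina, 3778 × 2 = 7556 years.
A: Extension rate ≈ 772.0 / 7556 = 0.102 mm/year.
Specimen B: at 2 years per lamina, 4775 × 2 = 9550 years. B's length ≈ 0.102 × 9550 = 974.1 mm.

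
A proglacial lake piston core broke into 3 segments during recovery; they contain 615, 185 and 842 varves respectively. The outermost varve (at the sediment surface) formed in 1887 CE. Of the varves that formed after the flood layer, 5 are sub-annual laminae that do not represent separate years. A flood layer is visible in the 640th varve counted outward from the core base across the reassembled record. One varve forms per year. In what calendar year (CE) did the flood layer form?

Total varves = 615 + 185 + 842 = 1642.
1642 − 640 = 1002 varves lie beyond the flood layer toward the sediment surface.
Removing the 5 false varves leaves 1002 − 5 = 997 true varves beyond the flood layer.
The varve at the sediment surface is 1887 CE, so the flood layer dates to 1887 − 997 = 890 CE.

890 CE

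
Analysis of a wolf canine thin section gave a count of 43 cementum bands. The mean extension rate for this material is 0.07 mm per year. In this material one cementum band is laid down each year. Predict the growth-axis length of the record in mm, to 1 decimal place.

3.0 mm

The record spans 43 years at 0.07 mm per year.
43 years at 0.07 mm/year gives 0.07 × 43 = 3.0 mm.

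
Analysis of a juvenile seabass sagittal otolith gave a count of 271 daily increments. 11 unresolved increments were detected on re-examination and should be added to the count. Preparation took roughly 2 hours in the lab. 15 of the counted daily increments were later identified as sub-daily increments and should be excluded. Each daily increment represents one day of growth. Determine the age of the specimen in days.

Adjusted count: 271 − 15 + 11 = 267 daily increments.
With a one-to-one daily increment periodicity this is 267 days.

267 days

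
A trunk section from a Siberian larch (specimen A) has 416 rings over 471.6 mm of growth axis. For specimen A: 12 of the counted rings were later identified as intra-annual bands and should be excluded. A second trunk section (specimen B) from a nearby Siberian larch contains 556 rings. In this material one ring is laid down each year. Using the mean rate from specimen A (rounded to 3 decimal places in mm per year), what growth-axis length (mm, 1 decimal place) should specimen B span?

648.9 mm

Specimen A: adjusted count: 416 − 12 = 404 rings.
A: Extension rate ≈ 471.6 / 404 = 1.167 mm/year.
B's length ≈ 1.167 × 556 = 648.9 mm.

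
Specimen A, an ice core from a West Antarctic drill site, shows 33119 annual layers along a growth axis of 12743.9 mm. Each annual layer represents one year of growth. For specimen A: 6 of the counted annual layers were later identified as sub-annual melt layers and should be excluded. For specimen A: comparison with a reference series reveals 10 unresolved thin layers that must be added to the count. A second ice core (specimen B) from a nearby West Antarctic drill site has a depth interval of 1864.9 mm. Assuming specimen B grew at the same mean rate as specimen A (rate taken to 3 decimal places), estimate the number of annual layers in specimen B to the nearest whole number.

4844 annual layers

Specimen A: correcting the raw count gives 33119 − 6 + 10 = 33123 true annual layers.
A: Extension rate ≈ 12743.9 / 33123 = 0.385 mm/year.
Specimen B: 1864.9 mm / 0.385 mm per year = 4843.90 years ≈ 4844 annual layers.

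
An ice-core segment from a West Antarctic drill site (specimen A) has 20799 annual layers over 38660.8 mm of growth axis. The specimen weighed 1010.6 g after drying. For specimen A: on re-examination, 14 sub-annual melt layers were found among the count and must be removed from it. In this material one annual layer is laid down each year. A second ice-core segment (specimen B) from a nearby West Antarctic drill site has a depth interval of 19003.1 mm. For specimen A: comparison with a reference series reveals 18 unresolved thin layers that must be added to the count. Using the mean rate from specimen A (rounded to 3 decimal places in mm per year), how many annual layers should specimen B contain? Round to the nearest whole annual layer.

10228 annual layers

Specimen A: true annual layer count = 20799 − 14 + 18 = 20803.
A: Extension rate ≈ 38660.8 / 20803 = 1.858 mm/year.
For B, 19003.1 / 1.858 = 10227.72 years ≈ 10228 annual layers.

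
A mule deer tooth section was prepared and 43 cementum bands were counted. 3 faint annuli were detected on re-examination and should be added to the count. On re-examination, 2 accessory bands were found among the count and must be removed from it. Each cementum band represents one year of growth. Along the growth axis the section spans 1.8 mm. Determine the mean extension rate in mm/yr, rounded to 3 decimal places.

After corrections the count is 43 − 2 + 3 = 44 cementum bands.
1.8 mm over 44 years gives 1.8 / 44 ≈ 0.041 mm/yr.

0.041 mm/yr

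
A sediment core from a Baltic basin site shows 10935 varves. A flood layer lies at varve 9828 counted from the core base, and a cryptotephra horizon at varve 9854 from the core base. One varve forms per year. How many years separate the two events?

Separation: 9854 − 9828 = 26 varves.
That is 26 years at one varve per year.

26 yr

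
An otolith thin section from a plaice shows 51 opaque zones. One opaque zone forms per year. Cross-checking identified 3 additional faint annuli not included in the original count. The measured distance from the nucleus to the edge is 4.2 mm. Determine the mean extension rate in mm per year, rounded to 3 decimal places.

True opaque zone count = 51 + 3 = 54.
Mean rate = 4.2 mm / 54 years ≈ 0.078 mm per year.

0.078 mm per year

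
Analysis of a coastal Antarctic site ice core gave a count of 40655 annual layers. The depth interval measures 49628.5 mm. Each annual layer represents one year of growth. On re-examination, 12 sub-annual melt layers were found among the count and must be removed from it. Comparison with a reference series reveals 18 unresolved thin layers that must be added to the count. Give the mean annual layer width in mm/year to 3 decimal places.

After corrections the count is 40655 − 12 + 18 = 40661 annual layers.
Extension rate ≈ 49628.5 / 40661 = 1.221 mm/year.

1.221 mm/year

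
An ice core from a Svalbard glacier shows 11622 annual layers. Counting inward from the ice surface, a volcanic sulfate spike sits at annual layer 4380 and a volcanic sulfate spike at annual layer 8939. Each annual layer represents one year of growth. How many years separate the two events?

8939 − 4380 = 4559 annual layers lie between the two events.
One annual layer per year makes the interval 4559 years.

4559 yr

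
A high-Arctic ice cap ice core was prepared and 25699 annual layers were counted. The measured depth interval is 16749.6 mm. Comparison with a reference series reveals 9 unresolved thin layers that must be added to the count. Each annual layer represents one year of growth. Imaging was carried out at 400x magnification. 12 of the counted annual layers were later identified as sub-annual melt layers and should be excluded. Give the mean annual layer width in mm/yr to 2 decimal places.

0.65 mm/yr

Correcting the raw count gives 25699 − 12 + 9 = 25696 true annual layers.
16749.6 mm over 25696 years gives 16749.6 / 25696 ≈ 0.65 mm/yr.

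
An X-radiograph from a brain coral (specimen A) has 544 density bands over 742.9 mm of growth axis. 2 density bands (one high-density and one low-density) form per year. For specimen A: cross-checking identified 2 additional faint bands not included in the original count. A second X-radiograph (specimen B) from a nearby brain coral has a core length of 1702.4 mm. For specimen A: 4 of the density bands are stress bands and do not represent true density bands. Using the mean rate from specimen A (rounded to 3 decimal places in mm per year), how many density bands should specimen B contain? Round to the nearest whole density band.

Specimen A: adjusted count: 544 − 4 + 2 = 542 density bands.
Specimen A: 542 density bands at 2 per year is 542 / 2 = 271 years.
A: 742.9 mm over 271 years gives 742.9 / 271 ≈ 2.741 mm per year.
Specimen B: 1702.4 mm / 2.741 mm per year = 621.09 years; at 2 density bands per year that is 621.09 × 2 ≈ 1242 density bands.

1242 density bands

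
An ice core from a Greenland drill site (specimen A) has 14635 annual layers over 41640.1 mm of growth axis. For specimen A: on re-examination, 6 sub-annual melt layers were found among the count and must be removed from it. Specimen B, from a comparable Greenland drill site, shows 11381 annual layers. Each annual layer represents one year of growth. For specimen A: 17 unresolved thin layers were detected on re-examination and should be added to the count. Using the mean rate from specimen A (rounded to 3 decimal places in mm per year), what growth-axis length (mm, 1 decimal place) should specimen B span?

32356.2 mm

Specimen A: adjusted count: 14635 − 6 + 17 = 14646 annual layers.
A: Mean rate = 41640.1 mm / 14646 years ≈ 2.843 mm/year.
Length of B = 2.843 × 11381 = 32356.2 mm.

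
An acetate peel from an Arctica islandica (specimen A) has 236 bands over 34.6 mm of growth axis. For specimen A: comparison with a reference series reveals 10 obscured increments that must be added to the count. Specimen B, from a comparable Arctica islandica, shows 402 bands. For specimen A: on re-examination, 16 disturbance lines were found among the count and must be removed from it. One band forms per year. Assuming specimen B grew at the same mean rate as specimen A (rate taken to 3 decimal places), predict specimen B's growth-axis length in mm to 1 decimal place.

Specimen A: after corrections the count is 236 − 16 + 10 = 230 bands.
A: Extension rate ≈ 34.6 / 230 = 0.150 mm/yr.
Length of B = 0.150 × 402 = 60.3 mm.

60.3 mm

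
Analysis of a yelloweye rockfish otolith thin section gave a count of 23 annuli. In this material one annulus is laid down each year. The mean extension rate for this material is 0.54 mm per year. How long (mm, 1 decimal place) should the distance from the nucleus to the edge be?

The record spans 23 years at 0.54 mm per year.
23 years at 0.54 mm/year gives 0.54 × 23 = 12.4 mm.

12.4 mm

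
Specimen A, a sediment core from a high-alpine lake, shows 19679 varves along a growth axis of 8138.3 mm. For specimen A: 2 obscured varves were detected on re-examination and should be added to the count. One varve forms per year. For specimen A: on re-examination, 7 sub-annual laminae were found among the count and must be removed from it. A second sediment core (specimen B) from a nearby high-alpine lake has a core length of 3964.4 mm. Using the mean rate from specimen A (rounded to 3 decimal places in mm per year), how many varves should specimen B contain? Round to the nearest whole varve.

Specimen A: correcting the raw count gives 19679 − 7 + 2 = 19674 true varves.
A: Extension rate ≈ 8138.3 / 19674 = 0.414 mm per year.
Specimen B: 3964.4 mm / 0.414 mm per year = 9575.85 years ≈ 9576 varves.

9576 varves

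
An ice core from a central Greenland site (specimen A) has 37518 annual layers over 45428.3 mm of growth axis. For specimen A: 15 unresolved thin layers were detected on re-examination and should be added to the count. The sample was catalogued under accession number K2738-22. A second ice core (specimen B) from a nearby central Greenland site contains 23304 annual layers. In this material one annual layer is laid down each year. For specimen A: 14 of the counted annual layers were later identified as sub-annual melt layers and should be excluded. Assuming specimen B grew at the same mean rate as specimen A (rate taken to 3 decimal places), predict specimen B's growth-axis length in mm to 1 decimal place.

Specimen A: true annual layer count = 37518 − 14 + 15 = 37519.
A: Extension rate ≈ 45428.3 / 37519 = 1.211 mm/year.
B's length ≈ 1.211 × 23304 = 28221.1 mm.

28221.1 mm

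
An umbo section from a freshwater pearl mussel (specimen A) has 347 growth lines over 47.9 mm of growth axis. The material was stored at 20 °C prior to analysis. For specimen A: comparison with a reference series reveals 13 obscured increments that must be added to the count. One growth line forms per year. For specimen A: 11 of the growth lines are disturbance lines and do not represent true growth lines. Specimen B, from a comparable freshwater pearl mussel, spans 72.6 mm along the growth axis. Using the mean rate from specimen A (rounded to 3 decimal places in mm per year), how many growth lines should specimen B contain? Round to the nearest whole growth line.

530 growth lines

Specimen A: after corrections the count is 347 − 11 + 13 = 349 growth lines.
A: Mean rate = 47.9 mm / 349 years ≈ 0.137 mm/year.
For B, 72.6 / 0.137 = 529.93 years ≈ 530 growth lines.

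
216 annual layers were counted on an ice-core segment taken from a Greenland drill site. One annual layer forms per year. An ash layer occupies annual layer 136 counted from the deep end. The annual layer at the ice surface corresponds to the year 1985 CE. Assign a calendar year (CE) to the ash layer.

1905 CE

Between annual layer 136 and the ice surface there are 216 − 136 = 80 annual layers.
Counting back 80 years from 1985 CE places the ash layer in 1985 − 80 = 1905 CE.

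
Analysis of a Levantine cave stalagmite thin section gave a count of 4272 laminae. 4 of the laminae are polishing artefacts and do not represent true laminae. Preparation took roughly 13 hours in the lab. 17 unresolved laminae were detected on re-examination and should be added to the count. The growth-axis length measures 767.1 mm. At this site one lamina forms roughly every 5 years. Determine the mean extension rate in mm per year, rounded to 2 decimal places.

0.04 mm per year

Correcting the raw count gives 4272 − 4 + 17 = 4285 true laminae.
At 5 years per lamina, 4285 × 5 = 21425 years.
767.1 mm over 21425 years gives 767.1 / 21425 ≈ 0.04 mm per year.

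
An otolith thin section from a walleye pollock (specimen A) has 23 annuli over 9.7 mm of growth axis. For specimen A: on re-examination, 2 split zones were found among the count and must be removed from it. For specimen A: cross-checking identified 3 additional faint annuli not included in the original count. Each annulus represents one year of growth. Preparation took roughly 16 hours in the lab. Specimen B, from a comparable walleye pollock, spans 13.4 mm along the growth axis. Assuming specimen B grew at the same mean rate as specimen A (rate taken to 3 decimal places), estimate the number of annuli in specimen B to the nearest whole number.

33 annuli

Specimen A: adjusted count: 23 − 2 + 3 = 24 annuli.
A: Extension rate ≈ 9.7 / 24 = 0.404 mm per year.
B spans 13.4 / 0.404 = 33.17 years ≈ 33 annuli.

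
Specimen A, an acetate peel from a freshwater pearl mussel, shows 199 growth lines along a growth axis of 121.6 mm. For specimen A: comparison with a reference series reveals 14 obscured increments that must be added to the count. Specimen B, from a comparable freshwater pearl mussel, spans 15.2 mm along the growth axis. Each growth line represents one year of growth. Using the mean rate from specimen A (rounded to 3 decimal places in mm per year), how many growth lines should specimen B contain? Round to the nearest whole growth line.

Specimen A: true growth line count = 199 + 14 = 213.
A: Extension rate ≈ 121.6 / 213 = 0.571 mm/year.
Specimen B: 15.2 mm / 0.571 mm per year = 26.62 years ≈ 27 growth lines.

27 growth lines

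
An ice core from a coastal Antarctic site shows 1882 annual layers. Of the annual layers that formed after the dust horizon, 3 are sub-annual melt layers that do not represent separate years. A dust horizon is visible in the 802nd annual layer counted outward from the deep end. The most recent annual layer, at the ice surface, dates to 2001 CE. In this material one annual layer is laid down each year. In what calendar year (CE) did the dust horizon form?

1882 − 802 = 1080 annual layers lie beyond the dust horizon toward the ice surface.
Removing the 3 false annual layers leaves 1080 − 3 = 1077 true annual layers beyond the dust horizon.
Counting back 1077 years from 2001 CE places the dust horizon in 2001 − 1077 = 924 CE.

924 CE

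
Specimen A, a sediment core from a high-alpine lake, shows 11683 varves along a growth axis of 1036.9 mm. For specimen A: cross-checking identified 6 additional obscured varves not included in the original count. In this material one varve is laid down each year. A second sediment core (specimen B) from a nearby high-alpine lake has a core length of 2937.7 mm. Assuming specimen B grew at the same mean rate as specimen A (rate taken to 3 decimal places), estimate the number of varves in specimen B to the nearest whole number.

33008 varves

Specimen A: true varve count = 11683 + 6 = 11689.
A: Mean rate = 1036.9 mm / 11689 years ≈ 0.089 mm per year.
B spans 2937.7 / 0.089 = 33007.87 years ≈ 33008 varves.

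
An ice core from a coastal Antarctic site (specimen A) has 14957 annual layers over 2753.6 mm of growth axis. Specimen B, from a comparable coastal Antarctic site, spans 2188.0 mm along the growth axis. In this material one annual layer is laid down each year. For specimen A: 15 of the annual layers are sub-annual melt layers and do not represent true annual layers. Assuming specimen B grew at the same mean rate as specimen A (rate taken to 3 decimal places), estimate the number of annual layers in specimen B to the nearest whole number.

11891 annual layers

Specimen A: after corrections the count is 14957 − 15 = 14942 annual layers.
A: 2753.6 mm over 14942 years gives 2753.6 / 14942 ≈ 0.184 mm per year.
B spans 2188.0 / 0.184 = 11891.30 years ≈ 11891 annual layers.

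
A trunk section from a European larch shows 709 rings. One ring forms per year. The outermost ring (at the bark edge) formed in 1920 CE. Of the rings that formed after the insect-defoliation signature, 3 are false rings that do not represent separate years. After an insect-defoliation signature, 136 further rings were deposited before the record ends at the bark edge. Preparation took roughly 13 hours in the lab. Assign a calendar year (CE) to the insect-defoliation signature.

136 rings post-date the insect-defoliation signature.
136 − 3 false = 133 true rings after the insect-defoliation signature.
Counting back 133 years from 1920 CE places the insect-defoliation signature in 1920 − 133 = 1787 CE.

1787 CE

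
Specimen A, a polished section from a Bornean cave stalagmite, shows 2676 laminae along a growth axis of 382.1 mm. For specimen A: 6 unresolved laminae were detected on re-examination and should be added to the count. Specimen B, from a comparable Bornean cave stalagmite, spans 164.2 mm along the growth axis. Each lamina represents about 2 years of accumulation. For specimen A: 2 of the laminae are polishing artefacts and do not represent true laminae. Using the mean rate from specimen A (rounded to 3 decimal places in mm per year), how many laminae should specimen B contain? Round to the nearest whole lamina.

1156 laminae

Specimen A: correcting the raw count gives 2676 − 2 + 6 = 2680 true laminae.
Specimen A: 2680 laminae at 2 years each span 2680 × 2 = 5360 years.
A: 382.1 mm over 5360 years gives 382.1 / 5360 ≈ 0.071 mm/yr.
For B, 164.2 / 0.071 = 2312.68 years; at 2 years per lamina that is 2312.68 / 2 ≈ 1156 laminae.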